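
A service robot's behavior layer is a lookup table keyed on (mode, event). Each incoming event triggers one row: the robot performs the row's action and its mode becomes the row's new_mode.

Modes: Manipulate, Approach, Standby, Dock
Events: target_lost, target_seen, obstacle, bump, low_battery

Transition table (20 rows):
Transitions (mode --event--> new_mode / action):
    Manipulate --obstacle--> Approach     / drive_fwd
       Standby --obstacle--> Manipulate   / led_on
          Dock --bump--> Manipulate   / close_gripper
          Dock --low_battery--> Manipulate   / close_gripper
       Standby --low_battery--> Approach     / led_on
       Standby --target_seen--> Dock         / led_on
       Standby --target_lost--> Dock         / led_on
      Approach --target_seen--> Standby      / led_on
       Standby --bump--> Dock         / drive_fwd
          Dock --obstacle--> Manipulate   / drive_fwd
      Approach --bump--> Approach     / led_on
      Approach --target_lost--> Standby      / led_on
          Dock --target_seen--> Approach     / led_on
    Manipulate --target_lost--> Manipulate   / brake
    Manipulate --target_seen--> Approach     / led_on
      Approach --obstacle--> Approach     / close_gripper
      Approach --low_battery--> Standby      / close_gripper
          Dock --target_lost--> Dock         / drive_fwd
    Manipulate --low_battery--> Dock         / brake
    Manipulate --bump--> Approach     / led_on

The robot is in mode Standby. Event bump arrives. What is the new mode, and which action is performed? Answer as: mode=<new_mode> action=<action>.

current mode = Standby; filter table to that mode:
  (Standby, obstacle) → (Manipulate, led_on)
  (Standby, low_battery) → (Approach, led_on)
  (Standby, target_seen) → (Dock, led_on)
  (Standby, target_lost) → (Dock, led_on)
  (Standby, bump) → (Dock, drive_fwd)  ← event matches
event = bump selects (Dock, drive_fwd)

mode=Dock action=drive_fwd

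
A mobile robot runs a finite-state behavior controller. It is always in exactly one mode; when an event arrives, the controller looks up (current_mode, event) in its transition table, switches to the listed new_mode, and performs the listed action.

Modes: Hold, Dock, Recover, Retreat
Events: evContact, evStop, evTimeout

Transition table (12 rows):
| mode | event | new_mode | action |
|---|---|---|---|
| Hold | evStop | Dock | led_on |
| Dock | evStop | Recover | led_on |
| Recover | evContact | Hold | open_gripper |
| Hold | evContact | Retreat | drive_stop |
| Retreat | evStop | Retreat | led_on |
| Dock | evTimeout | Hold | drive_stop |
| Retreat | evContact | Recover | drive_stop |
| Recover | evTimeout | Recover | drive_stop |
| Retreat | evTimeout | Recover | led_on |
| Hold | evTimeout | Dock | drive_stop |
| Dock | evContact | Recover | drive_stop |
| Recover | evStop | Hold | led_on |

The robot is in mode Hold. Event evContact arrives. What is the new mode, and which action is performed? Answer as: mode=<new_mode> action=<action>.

mode=Retreat action=drive_stop

current mode = Hold; filter table to that mode:
  (Hold, evStop) → (Dock, led_on)
  (Hold, evContact) → (Retreat, drive_stop)  ← event matches
  (Hold, evTimeout) → (Dock, drive_stop)
event = evContact selects (Retreat, drive_stop)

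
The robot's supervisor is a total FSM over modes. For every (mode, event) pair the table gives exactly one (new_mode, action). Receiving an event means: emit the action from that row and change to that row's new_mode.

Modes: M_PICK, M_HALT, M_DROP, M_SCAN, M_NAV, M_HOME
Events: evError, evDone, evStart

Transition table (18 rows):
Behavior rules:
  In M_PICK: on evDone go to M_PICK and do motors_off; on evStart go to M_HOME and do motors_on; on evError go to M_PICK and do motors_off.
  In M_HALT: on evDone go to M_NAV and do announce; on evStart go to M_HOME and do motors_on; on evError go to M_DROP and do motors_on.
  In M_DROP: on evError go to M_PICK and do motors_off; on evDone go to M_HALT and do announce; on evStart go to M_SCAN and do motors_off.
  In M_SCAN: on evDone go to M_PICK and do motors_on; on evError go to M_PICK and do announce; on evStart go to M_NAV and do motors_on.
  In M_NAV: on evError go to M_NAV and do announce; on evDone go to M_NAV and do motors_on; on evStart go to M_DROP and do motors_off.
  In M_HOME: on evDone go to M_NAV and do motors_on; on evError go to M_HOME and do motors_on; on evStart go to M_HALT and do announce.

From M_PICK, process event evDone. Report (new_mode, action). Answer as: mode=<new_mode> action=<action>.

mode=M_PICK action=motors_off

current mode = M_PICK; filter table to that mode:
  (M_PICK, evDone) → (M_PICK, motors_off)  ← event matches
  (M_PICK, evStart) → (M_HOME, motors_on)
  (M_PICK, evError) → (M_PICK, motors_off)
event = evDone selects (M_PICK, motors_off)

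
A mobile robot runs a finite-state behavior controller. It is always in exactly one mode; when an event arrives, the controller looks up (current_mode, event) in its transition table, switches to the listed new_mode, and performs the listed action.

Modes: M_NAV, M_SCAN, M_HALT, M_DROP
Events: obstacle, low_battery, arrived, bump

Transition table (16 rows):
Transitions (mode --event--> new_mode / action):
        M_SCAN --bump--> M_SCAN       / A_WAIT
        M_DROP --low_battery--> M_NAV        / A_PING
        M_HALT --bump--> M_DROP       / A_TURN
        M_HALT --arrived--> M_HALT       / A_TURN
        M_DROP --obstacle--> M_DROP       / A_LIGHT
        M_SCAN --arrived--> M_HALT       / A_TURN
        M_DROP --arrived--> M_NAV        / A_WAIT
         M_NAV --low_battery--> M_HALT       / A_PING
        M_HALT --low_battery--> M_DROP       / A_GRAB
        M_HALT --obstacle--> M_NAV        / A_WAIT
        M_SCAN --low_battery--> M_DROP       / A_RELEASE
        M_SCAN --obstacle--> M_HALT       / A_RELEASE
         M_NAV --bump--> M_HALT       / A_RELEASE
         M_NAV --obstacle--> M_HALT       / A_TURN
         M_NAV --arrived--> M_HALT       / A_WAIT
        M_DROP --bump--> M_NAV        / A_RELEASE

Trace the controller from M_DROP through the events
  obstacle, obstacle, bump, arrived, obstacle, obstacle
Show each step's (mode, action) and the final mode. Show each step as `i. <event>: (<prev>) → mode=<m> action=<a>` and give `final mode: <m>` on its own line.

final mode: M_HALT

1. obstacle: (M_DROP) → mode=M_DROP action=A_LIGHT
2. obstacle: (M_DROP) → mode=M_DROP action=A_LIGHT
3. bump: (M_DROP) → mode=M_NAV action=A_RELEASE
4. arrived: (M_NAV) → mode=M_HALT action=A_WAIT
5. obstacle: (M_HALT) → mode=M_NAV action=A_WAIT
6. obstacle: (M_NAV) → mode=M_HALT action=A_TURN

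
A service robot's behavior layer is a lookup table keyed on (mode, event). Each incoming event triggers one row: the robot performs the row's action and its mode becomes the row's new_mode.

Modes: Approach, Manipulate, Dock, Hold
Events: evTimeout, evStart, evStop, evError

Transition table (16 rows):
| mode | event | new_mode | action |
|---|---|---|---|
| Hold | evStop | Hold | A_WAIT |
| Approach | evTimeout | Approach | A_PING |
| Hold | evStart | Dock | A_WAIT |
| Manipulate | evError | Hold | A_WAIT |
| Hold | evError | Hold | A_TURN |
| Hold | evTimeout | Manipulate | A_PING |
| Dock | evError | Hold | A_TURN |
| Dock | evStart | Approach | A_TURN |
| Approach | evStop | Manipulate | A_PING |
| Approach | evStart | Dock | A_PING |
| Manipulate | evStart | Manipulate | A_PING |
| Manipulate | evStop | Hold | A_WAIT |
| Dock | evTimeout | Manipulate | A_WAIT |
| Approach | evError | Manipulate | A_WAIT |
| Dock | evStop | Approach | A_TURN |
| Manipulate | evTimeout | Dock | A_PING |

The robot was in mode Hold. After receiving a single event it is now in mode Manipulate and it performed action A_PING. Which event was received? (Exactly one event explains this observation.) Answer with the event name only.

try evTimeout: (Hold, evTimeout) → (Manipulate, A_PING)  ← matches
try evStart: (Hold, evStart) → (Dock, A_WAIT)
try evStop: (Hold, evStop) → (Hold, A_WAIT)
try evError: (Hold, evError) → (Hold, A_TURN)

evTimeout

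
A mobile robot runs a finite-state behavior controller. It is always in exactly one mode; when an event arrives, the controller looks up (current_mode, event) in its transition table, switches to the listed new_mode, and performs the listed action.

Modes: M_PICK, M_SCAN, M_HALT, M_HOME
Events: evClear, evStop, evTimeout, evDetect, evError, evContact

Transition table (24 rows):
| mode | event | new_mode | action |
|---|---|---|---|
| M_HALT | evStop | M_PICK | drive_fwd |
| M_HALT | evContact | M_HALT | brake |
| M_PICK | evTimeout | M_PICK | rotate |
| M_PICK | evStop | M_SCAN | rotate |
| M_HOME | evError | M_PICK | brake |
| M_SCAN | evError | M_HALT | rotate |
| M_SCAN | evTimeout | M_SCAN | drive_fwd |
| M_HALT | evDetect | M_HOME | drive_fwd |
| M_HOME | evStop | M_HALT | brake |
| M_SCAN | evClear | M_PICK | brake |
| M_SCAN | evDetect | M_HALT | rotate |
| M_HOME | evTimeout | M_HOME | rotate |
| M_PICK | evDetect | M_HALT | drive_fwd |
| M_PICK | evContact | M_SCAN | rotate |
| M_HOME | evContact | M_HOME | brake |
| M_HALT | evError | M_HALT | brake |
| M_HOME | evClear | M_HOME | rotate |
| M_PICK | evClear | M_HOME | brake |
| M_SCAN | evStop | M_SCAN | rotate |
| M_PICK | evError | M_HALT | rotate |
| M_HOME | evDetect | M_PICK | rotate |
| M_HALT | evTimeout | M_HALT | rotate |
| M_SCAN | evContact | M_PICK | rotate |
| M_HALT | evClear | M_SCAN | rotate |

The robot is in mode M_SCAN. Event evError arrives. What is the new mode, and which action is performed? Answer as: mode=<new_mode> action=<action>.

current mode = M_SCAN; filter table to that mode:
  (M_SCAN, evError) → (M_HALT, rotate)  ← event matches
  (M_SCAN, evTimeout) → (M_SCAN, drive_fwd)
  (M_SCAN, evClear) → (M_PICK, brake)
  (M_SCAN, evDetect) → (M_HALT, rotate)
  (M_SCAN, evStop) → (M_SCAN, rotate)
  (M_SCAN, evContact) → (M_PICK, rotate)
event = evError selects (M_HALT, rotate)

mode=M_HALT action=rotate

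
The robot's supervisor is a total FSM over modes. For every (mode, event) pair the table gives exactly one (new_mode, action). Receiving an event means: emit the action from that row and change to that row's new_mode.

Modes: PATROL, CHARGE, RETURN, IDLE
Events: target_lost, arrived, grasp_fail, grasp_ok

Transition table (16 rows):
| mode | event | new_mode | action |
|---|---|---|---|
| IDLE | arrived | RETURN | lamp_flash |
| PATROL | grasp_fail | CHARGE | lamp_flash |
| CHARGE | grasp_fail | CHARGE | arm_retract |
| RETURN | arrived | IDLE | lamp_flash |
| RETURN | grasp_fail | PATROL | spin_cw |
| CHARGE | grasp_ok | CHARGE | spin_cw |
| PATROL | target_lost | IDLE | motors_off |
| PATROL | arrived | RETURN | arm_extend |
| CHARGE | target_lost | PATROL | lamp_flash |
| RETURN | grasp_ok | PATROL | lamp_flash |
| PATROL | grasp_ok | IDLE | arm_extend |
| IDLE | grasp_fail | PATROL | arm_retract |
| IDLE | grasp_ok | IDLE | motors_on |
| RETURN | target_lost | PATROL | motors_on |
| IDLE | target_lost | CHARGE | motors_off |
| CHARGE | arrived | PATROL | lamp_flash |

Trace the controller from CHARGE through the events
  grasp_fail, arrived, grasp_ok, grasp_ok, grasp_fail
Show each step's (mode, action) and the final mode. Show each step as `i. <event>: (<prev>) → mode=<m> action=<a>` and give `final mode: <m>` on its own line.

final mode: PATROL

1. grasp_fail: (CHARGE) → mode=CHARGE action=arm_retract
2. arrived: (CHARGE) → mode=PATROL action=lamp_flash
3. grasp_ok: (PATROL) → mode=IDLE action=arm_extend
4. grasp_ok: (IDLE) → mode=IDLE action=motors_on
5. grasp_fail: (IDLE) → mode=PATROL action=arm_retract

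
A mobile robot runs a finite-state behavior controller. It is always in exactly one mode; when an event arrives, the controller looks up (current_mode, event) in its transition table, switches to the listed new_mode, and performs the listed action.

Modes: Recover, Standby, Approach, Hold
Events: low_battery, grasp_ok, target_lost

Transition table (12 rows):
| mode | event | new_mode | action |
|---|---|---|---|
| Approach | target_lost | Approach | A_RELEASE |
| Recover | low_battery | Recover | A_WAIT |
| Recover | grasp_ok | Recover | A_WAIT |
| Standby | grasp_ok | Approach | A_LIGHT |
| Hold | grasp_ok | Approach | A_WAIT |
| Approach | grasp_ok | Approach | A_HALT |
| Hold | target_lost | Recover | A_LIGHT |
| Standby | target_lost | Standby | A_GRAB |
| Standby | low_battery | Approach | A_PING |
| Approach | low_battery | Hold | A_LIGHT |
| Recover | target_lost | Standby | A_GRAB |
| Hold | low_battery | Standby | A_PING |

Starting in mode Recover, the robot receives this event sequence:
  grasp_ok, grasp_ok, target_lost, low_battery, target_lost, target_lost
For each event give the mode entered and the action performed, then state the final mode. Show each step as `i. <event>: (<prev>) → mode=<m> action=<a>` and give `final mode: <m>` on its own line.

final mode: Approach

1. grasp_ok: (Recover) → mode=Recover action=A_WAIT
2. grasp_ok: (Recover) → mode=Recover action=A_WAIT
3. target_lost: (Recover) → mode=Standby action=A_GRAB
4. low_battery: (Standby) → mode=Approach action=A_PING
5. target_lost: (Approach) → mode=Approach action=A_RELEASE
6. target_lost: (Approach) → mode=Approach action=A_RELEASE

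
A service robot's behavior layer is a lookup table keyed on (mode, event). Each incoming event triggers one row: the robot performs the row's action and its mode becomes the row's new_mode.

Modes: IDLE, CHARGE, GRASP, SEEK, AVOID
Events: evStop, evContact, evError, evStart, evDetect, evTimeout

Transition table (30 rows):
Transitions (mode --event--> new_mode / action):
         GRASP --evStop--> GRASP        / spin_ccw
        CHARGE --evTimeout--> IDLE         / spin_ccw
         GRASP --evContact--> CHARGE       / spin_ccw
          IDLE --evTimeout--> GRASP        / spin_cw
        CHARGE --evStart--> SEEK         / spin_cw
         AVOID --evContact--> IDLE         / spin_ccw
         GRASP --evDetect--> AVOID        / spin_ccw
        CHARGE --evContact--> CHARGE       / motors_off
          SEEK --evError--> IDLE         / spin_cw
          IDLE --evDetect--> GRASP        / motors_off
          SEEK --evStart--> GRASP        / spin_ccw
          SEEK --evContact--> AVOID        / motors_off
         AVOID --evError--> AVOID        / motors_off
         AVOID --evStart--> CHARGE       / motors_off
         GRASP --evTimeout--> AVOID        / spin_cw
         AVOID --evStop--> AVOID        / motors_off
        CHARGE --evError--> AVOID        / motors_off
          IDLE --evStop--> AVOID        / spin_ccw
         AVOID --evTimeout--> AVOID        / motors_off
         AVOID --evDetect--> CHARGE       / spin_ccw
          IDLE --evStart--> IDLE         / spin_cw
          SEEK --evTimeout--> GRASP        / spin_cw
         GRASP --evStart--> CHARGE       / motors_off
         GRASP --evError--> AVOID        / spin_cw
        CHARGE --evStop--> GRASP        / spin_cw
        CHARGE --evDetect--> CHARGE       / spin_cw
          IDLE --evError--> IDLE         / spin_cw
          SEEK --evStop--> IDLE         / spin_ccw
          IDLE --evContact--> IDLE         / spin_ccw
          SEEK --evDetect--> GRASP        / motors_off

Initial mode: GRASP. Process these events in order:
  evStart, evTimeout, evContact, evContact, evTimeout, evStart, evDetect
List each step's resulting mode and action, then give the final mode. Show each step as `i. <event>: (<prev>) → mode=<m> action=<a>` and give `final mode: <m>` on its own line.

1. evStart: (GRASP) → mode=CHARGE action=motors_off
2. evTimeout: (CHARGE) → mode=IDLE action=spin_ccw
3. evContact: (IDLE) → mode=IDLE action=spin_ccw
4. evContact: (IDLE) → mode=IDLE action=spin_ccw
5. evTimeout: (IDLE) → mode=GRASP action=spin_cw
6. evStart: (GRASP) → mode=CHARGE action=motors_off
7. evDetect: (CHARGE) → mode=CHARGE action=spin_cw

final mode: CHARGE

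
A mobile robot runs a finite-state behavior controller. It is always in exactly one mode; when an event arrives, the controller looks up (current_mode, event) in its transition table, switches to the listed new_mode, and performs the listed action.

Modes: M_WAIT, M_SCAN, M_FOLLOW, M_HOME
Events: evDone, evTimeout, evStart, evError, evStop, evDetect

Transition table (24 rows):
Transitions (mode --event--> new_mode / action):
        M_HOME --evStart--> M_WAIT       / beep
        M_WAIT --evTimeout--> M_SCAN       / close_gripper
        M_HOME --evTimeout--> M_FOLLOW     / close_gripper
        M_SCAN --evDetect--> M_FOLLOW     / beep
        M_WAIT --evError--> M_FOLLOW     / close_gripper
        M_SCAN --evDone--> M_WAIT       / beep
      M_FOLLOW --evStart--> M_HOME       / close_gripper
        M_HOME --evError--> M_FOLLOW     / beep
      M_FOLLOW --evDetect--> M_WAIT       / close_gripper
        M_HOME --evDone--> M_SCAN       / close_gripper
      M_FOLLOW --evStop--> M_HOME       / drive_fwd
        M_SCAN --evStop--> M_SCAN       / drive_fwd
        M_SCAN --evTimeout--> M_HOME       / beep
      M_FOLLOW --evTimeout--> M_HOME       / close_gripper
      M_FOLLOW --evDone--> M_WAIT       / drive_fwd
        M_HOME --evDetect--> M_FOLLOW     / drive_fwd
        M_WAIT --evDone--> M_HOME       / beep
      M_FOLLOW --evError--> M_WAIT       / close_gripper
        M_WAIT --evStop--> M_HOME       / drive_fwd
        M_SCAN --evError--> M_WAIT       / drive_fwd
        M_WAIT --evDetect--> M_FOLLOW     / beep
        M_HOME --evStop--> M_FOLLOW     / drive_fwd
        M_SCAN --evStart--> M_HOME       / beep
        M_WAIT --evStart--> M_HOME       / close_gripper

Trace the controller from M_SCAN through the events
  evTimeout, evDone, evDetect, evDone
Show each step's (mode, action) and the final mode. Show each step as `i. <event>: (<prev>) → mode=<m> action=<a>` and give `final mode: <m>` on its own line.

1. evTimeout: (M_SCAN) → mode=M_HOME action=beep
2. evDone: (M_HOME) → mode=M_SCAN action=close_gripper
3. evDetect: (M_SCAN) → mode=M_FOLLOW action=beep
4. evDone: (M_FOLLOW) → mode=M_WAIT action=drive_fwd

final mode: M_WAIT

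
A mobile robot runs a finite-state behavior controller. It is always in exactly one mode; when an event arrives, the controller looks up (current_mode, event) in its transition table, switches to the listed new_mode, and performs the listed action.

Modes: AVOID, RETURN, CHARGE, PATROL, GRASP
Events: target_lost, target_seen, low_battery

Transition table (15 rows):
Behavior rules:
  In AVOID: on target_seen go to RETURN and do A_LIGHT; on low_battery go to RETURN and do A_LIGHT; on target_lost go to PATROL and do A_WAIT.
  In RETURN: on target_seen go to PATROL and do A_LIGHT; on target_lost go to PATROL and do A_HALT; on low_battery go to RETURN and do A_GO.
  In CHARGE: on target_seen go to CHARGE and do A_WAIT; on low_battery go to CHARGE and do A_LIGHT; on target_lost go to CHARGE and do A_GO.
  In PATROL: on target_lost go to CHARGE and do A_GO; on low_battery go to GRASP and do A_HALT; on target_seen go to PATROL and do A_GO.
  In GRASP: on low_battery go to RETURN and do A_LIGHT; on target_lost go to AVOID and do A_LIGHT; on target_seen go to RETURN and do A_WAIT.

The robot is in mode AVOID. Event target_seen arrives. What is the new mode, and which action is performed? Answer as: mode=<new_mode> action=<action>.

current mode = AVOID; filter table to that mode:
  (AVOID, target_seen) → (RETURN, A_LIGHT)  ← event matches
  (AVOID, low_battery) → (RETURN, A_LIGHT)
  (AVOID, target_lost) → (PATROL, A_WAIT)
event = target_seen selects (RETURN, A_LIGHT)

mode=RETURN action=A_LIGHT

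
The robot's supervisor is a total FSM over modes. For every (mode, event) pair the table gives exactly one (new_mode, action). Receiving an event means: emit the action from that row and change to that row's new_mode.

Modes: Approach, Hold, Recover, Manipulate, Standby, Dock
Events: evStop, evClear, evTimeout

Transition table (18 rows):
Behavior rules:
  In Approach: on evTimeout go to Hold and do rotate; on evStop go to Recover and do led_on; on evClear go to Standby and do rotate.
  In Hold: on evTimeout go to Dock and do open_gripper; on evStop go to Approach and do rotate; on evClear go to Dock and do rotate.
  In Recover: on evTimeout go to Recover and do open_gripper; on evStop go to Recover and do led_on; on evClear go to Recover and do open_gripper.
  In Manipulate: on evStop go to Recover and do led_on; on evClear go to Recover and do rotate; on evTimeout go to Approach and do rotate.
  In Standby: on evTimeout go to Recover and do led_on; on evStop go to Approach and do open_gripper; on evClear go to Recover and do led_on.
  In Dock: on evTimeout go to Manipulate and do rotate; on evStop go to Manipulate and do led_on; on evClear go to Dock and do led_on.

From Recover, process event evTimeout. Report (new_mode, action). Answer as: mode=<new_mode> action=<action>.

mode=Recover action=open_gripper

current mode = Recover; filter table to that mode:
  (Recover, evTimeout) → (Recover, open_gripper)  ← event matches
  (Recover, evStop) → (Recover, led_on)
  (Recover, evClear) → (Recover, open_gripper)
event = evTimeout selects (Recover, open_gripper)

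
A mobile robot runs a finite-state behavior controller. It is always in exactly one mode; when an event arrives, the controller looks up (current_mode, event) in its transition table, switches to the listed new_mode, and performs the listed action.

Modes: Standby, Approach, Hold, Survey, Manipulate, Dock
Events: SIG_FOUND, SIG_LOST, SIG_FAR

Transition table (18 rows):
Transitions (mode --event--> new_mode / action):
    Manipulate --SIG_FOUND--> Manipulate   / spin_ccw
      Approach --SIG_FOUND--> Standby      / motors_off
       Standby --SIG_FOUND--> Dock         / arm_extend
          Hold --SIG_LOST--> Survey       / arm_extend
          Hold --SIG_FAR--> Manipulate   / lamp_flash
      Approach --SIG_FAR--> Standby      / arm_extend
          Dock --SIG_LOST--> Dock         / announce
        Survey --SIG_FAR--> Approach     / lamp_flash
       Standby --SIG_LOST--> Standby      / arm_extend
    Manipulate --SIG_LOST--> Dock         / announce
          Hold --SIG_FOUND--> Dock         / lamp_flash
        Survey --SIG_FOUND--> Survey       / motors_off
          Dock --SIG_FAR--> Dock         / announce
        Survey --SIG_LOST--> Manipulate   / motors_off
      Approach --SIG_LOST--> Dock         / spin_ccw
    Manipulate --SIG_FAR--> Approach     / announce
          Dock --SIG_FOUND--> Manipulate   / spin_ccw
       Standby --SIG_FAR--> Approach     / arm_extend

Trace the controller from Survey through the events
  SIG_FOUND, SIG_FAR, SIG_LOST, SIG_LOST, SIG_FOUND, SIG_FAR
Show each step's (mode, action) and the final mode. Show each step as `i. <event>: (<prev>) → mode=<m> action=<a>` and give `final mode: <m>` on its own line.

1. SIG_FOUND: (Survey) → mode=Survey action=motors_off
2. SIG_FAR: (Survey) → mode=Approach action=lamp_flash
3. SIG_LOST: (Approach) → mode=Dock action=spin_ccw
4. SIG_LOST: (Dock) → mode=Dock action=announce
5. SIG_FOUND: (Dock) → mode=Manipulate action=spin_ccw
6. SIG_FAR: (Manipulate) → mode=Approach action=announce

final mode: Approach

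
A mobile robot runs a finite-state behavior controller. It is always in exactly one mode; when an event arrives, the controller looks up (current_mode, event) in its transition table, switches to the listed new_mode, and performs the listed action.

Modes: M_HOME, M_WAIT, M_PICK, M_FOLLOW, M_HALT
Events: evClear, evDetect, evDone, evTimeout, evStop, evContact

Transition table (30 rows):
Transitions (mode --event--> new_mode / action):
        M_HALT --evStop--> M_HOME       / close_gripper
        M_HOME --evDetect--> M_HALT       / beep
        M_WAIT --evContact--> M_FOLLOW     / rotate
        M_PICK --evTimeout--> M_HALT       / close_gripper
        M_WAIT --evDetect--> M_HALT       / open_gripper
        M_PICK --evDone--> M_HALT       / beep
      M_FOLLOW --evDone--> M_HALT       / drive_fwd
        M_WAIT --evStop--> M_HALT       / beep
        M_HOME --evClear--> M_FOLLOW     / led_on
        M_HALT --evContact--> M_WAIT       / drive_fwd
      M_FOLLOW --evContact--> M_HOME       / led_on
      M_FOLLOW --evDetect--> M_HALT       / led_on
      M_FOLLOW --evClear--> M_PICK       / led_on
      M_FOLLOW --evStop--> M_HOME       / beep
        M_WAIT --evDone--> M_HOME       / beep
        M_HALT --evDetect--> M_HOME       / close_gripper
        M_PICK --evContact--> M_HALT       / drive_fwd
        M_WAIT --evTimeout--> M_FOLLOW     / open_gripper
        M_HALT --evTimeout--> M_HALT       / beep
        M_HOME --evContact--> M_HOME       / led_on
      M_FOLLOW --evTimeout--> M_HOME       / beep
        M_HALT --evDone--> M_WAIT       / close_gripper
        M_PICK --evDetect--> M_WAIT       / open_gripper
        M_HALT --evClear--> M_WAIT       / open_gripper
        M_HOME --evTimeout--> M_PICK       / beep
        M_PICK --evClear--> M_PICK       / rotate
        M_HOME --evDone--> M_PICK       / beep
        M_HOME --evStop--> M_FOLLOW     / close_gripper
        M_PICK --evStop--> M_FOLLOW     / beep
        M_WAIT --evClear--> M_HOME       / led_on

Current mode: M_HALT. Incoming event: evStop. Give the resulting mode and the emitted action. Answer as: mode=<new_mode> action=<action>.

mode=M_HOME action=close_gripper

current mode = M_HALT; filter table to that mode:
  (M_HALT, evStop) → (M_HOME, close_gripper)  ← event matches
  (M_HALT, evContact) → (M_WAIT, drive_fwd)
  (M_HALT, evDetect) → (M_HOME, close_gripper)
  (M_HALT, evTimeout) → (M_HALT, beep)
  (M_HALT, evDone) → (M_WAIT, close_gripper)
  (M_HALT, evClear) → (M_WAIT, open_gripper)
event = evStop selects (M_HOME, close_gripper)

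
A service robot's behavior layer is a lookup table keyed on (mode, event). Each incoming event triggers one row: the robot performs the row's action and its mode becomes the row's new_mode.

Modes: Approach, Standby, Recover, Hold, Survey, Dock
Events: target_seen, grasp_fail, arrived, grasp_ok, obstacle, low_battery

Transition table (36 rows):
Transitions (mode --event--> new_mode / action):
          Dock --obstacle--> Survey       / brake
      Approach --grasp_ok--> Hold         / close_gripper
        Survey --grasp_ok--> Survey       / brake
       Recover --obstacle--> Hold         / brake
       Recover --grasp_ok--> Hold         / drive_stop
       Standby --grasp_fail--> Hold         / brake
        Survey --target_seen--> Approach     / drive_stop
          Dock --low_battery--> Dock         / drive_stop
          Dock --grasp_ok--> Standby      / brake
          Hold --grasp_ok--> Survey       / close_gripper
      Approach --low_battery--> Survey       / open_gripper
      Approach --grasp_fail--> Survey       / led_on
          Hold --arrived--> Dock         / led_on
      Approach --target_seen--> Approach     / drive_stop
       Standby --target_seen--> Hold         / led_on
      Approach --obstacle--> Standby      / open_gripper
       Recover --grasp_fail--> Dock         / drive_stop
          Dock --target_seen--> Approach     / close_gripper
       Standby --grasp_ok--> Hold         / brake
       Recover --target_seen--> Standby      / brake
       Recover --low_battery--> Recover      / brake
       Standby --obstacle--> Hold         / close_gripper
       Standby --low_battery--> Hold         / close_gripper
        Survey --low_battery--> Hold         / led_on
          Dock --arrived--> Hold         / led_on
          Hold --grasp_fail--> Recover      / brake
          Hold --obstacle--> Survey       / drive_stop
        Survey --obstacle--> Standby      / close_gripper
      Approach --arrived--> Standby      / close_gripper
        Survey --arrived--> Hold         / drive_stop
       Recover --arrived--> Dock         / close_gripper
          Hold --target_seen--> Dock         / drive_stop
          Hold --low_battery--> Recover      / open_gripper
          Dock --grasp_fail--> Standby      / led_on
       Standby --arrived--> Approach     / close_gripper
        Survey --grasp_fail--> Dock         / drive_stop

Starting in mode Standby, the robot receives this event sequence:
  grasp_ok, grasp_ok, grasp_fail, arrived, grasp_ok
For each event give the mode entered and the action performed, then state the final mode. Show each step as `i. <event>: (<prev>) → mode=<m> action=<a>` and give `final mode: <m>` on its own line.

1. grasp_ok: (Standby) → mode=Hold action=brake
2. grasp_ok: (Hold) → mode=Survey action=close_gripper
3. grasp_fail: (Survey) → mode=Dock action=drive_stop
4. arrived: (Dock) → mode=Hold action=led_on
5. grasp_ok: (Hold) → mode=Survey action=close_gripper

final mode: Survey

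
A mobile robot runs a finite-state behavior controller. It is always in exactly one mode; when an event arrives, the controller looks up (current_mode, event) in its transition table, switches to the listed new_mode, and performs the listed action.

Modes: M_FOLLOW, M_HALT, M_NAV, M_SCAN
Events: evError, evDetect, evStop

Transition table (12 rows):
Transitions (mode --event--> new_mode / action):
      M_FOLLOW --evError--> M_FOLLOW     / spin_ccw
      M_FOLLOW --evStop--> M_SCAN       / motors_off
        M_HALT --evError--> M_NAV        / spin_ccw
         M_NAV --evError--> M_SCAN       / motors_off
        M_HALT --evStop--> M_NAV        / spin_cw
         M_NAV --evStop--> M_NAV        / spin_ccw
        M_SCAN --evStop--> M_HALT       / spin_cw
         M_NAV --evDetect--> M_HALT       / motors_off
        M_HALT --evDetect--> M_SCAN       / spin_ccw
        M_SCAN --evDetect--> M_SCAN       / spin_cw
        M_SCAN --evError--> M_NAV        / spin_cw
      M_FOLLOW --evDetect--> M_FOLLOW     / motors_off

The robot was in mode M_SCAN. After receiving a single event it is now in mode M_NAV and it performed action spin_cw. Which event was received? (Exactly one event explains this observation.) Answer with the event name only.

try evError: (M_SCAN, evError) → (M_NAV, spin_cw)  ← matches
try evDetect: (M_SCAN, evDetect) → (M_SCAN, spin_cw)
try evStop: (M_SCAN, evStop) → (M_HALT, spin_cw)

evError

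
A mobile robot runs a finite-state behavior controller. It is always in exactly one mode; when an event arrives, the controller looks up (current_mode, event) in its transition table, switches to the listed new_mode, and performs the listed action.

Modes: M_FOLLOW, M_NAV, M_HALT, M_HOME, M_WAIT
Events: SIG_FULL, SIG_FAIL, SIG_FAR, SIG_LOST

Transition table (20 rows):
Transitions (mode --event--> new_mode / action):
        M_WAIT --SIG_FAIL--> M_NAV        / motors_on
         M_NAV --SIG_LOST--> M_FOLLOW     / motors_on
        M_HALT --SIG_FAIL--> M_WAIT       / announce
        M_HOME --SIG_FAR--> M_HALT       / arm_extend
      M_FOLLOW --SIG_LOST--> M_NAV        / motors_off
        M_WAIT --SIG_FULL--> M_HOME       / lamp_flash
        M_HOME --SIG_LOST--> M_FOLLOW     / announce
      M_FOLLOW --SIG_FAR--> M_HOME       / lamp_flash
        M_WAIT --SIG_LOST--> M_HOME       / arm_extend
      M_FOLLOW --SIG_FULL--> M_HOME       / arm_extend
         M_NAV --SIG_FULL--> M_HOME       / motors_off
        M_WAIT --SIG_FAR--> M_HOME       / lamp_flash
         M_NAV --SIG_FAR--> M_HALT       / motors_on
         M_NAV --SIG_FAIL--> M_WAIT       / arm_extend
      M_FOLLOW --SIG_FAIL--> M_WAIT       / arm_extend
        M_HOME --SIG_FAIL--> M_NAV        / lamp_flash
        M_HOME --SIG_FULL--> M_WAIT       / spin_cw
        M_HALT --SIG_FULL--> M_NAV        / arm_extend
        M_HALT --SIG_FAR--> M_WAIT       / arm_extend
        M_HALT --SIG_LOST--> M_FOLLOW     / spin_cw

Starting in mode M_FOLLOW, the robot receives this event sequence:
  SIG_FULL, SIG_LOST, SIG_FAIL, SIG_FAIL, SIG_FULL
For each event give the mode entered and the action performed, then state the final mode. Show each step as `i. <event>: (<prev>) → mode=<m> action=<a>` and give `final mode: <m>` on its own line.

final mode: M_HOME

1. SIG_FULL: (M_FOLLOW) → mode=M_HOME action=arm_extend
2. SIG_LOST: (M_HOME) → mode=M_FOLLOW action=announce
3. SIG_FAIL: (M_FOLLOW) → mode=M_WAIT action=arm_extend
4. SIG_FAIL: (M_WAIT) → mode=M_NAV action=motors_on
5. SIG_FULL: (M_NAV) → mode=M_HOME action=motors_off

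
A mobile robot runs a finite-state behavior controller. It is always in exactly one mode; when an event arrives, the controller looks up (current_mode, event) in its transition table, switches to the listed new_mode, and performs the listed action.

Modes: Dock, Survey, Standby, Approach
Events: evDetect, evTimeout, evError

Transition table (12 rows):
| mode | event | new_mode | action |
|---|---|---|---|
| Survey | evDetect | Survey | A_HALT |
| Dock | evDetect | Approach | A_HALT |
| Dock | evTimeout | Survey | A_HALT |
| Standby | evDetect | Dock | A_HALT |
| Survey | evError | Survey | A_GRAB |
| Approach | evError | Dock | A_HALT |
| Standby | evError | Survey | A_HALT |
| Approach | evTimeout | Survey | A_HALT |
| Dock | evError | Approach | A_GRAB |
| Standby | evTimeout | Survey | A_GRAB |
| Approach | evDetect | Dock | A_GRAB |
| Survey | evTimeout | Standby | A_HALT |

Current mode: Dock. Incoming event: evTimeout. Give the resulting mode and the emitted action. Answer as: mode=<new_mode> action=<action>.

current mode = Dock; filter table to that mode:
  (Dock, evDetect) → (Approach, A_HALT)
  (Dock, evTimeout) → (Survey, A_HALT)  ← event matches
  (Dock, evError) → (Approach, A_GRAB)
event = evTimeout selects (Survey, A_HALT)

mode=Survey action=A_HALT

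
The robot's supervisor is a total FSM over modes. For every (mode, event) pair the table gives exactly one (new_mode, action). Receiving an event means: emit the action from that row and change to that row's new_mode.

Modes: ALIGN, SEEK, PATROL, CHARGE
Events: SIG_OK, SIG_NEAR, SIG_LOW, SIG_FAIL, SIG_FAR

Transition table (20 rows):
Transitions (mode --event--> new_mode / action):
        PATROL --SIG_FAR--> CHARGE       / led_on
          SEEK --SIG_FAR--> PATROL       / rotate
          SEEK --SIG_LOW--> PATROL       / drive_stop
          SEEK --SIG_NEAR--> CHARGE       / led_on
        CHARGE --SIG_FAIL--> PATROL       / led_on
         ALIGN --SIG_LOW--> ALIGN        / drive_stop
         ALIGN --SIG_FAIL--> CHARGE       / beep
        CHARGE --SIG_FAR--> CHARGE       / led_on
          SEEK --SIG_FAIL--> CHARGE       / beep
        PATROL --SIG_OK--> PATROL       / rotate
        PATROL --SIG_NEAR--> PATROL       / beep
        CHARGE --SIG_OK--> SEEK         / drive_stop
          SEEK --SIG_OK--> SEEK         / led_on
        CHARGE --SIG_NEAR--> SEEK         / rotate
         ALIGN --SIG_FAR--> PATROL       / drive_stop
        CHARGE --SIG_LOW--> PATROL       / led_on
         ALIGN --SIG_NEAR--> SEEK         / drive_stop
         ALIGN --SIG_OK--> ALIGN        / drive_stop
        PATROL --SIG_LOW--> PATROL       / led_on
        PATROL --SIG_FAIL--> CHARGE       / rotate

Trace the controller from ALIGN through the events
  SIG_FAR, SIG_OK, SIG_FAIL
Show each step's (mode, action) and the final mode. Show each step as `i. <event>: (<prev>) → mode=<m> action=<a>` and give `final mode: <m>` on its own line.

final mode: CHARGE

1. SIG_FAR: (ALIGN) → mode=PATROL action=drive_stop
2. SIG_OK: (PATROL) → mode=PATROL action=rotate
3. SIG_FAIL: (PATROL) → mode=CHARGE action=rotate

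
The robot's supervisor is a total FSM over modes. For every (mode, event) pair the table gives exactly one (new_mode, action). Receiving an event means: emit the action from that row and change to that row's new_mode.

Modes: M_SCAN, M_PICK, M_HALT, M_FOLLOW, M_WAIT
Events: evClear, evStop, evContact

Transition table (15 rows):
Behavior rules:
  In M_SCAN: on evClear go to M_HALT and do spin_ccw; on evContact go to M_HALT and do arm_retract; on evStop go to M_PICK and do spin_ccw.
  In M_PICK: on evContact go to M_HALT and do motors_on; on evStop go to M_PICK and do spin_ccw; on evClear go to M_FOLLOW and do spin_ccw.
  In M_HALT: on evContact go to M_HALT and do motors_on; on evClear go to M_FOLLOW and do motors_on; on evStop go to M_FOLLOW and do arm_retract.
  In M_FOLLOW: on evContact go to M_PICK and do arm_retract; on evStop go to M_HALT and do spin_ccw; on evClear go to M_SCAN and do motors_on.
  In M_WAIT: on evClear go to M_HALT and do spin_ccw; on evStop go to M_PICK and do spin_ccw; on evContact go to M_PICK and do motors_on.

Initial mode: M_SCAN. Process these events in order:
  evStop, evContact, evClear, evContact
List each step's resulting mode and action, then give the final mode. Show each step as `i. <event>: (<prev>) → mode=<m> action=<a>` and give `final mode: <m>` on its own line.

final mode: M_PICK

1. evStop: (M_SCAN) → mode=M_PICK action=spin_ccw
2. evContact: (M_PICK) → mode=M_HALT action=motors_on
3. evClear: (M_HALT) → mode=M_FOLLOW action=motors_on
4. evContact: (M_FOLLOW) → mode=M_PICK action=arm_retract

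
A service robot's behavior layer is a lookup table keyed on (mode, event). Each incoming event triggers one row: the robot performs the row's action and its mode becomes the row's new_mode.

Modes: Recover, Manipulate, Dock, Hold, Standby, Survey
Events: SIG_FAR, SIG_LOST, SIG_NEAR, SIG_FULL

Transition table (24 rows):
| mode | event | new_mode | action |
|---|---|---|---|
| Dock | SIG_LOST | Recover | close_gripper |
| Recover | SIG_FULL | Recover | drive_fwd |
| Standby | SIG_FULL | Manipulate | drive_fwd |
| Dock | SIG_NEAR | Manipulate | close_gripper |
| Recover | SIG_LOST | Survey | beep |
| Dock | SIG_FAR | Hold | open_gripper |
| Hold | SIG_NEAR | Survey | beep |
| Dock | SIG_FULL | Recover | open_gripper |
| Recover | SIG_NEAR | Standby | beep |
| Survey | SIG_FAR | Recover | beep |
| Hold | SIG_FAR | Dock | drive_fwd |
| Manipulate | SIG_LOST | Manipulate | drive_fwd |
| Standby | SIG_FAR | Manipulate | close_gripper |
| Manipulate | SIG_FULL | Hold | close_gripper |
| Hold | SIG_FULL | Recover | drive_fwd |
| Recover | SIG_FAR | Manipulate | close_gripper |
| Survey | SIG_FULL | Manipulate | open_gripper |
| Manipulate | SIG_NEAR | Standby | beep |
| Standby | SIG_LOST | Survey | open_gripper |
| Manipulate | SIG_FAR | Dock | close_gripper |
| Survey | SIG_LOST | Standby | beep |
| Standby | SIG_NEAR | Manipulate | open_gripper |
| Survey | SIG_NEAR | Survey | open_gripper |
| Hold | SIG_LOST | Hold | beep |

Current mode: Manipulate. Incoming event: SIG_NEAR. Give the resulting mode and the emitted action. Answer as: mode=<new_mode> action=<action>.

current mode = Manipulate; filter table to that mode:
  (Manipulate, SIG_LOST) → (Manipulate, drive_fwd)
  (Manipulate, SIG_FULL) → (Hold, close_gripper)
  (Manipulate, SIG_NEAR) → (Standby, beep)  ← event matches
  (Manipulate, SIG_FAR) → (Dock, close_gripper)
event = SIG_NEAR selects (Standby, beep)

mode=Standby action=beep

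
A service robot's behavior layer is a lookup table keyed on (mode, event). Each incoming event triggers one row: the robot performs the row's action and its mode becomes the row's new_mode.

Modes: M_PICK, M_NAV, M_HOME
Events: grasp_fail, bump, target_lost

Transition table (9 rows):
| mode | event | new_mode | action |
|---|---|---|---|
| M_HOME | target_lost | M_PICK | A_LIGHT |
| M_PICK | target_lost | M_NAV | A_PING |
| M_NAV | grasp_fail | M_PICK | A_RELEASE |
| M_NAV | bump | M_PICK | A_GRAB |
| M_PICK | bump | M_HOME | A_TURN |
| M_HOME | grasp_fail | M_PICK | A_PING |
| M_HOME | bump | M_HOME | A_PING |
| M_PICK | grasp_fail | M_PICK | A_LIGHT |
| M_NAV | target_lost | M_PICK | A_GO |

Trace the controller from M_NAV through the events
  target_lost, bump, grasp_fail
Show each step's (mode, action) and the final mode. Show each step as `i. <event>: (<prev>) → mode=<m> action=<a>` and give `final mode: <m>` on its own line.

1. target_lost: (M_NAV) → mode=M_PICK action=A_GO
2. bump: (M_PICK) → mode=M_HOME action=A_TURN
3. grasp_fail: (M_HOME) → mode=M_PICK action=A_PING

final mode: M_PICK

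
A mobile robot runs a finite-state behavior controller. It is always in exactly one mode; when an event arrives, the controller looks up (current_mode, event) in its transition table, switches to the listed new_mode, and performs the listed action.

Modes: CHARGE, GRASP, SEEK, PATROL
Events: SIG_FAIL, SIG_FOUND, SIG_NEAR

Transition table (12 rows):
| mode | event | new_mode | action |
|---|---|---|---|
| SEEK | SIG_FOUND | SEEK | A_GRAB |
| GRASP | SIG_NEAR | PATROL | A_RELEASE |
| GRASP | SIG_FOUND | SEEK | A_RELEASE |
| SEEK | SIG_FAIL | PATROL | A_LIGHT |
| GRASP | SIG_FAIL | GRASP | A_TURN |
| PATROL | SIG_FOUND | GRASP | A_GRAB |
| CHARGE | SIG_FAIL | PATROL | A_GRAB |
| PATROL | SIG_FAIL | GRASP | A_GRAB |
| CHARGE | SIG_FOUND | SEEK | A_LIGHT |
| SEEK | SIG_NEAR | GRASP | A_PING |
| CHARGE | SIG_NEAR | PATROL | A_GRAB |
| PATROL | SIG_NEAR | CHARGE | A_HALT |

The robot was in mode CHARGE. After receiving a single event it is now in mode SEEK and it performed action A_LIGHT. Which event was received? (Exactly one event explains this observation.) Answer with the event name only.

SIG_FOUND

try SIG_FAIL: (CHARGE, SIG_FAIL) → (PATROL, A_GRAB)
try SIG_FOUND: (CHARGE, SIG_FOUND) → (SEEK, A_LIGHT)  ← matches
try SIG_NEAR: (CHARGE, SIG_NEAR) → (PATROL, A_GRAB)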